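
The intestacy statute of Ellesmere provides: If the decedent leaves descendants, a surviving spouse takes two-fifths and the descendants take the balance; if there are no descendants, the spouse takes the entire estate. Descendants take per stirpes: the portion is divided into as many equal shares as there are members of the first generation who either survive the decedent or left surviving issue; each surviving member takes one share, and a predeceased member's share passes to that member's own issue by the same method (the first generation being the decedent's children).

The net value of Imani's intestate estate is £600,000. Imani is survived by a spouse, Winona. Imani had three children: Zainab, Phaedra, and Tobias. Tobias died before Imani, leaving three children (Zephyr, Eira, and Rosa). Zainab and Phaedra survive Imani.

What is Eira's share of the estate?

Eira receives £40,000.

Winona takes two-fifths of £600,000 = £240,000. The remaining £360,000 passes to the descendants.
The descendants' portion (£360,000) is divided into 3 shares of £120,000: Zainab and Phaedra each take £120,000; Tobias's £120,000 share passes to Tobias's issue.
Tobias's share (£120,000) is divided into 3 shares of £40,000: Zephyr, Eira, and Rosa each take £40,000.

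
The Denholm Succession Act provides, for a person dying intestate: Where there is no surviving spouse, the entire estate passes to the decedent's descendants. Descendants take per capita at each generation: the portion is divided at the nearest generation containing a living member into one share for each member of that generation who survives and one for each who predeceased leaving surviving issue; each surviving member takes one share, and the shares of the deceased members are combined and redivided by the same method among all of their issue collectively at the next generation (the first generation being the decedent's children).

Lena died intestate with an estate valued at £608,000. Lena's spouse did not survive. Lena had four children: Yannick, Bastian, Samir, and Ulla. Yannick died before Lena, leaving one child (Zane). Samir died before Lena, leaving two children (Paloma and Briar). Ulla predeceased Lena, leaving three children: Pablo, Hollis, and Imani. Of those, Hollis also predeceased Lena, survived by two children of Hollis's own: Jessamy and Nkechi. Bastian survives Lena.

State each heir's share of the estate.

Zane: £76,000; Bastian: £152,000; Paloma: £76,000; Briar: £76,000; Pablo: £76,000; Jessamy: £38,000; Nkechi: £38,000; Imani: £76,000

The entire £608,000 passes to the descendants.
That amount (£608,000) is divided at the children's generation into 4 shares of £152,000. Bastian takes £152,000. The 3 shares of the deceased (Yannick, Samir, and Ulla) are combined into a pool of £456,000.
That pool (£456,000) is divided at the grandchildren's generation into 6 shares of £76,000. Zane, Paloma, Briar, Pablo, and Imani each take £76,000. The remaining share for the deceased Hollis (£76,000) is carried to the next generation.
That pool (£76,000) is divided at the great-grandchildren's generation equally among Jessamy and Nkechi: £38,000 each.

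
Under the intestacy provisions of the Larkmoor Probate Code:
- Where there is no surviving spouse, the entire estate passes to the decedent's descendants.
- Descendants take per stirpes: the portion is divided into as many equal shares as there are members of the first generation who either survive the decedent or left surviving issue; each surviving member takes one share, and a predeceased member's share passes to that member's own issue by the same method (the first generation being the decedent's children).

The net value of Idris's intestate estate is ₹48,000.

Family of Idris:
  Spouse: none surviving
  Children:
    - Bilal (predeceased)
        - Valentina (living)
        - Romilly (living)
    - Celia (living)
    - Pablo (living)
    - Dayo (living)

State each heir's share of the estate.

The entire ₹48,000 passes to the descendants.
That amount (₹48,000) is divided into 4 shares of ₹12,000: Celia, Pablo, and Dayo each take ₹12,000; Bilal's ₹12,000 share passes to Bilal's issue.
Bilal's share (₹12,000) is divided into 2 shares of ₹6,000: Valentina and Romilly each take ₹6,000.

Valentina: ₹6,000; Romilly: ₹6,000; Celia: ₹12,000; Pablo: ₹12,000; Dayo: ₹12,000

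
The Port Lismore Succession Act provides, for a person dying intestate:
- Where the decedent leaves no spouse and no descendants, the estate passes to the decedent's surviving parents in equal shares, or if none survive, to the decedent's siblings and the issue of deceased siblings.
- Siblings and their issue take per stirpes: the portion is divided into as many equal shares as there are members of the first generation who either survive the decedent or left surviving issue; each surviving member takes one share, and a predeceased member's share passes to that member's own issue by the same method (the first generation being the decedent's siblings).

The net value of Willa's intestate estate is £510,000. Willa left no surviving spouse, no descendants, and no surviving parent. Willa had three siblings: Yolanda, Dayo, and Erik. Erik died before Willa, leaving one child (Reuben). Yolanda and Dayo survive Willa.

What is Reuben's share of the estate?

The entire £510,000 passes to the siblings and their issue.
That amount (£510,000) is divided into 3 shares of £170,000: Yolanda and Dayo each take £170,000; Erik's £170,000 share passes to Erik's issue.
Erik's share (£170,000) passes entirely to Reuben.

Reuben receives £170,000.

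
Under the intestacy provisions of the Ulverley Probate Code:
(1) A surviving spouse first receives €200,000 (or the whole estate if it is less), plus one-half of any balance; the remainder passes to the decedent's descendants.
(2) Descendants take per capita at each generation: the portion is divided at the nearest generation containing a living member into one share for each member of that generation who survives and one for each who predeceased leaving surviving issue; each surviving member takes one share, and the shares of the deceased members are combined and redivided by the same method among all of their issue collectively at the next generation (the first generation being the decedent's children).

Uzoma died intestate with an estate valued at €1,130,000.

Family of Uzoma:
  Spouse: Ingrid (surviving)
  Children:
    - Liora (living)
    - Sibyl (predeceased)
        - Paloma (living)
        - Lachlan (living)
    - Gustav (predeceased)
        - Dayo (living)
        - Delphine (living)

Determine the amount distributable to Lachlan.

Ingrid first takes €200,000, leaving a balance of €930,000. Ingrid then takes one-half of the balance (€465,000), for a total of €665,000. The remaining €465,000 passes to the descendants.
The descendants' portion (€465,000) is divided at the children's generation into 3 shares of €155,000. Liora takes €155,000. The 2 shares of the deceased (Sibyl and Gustav) are combined into a pool of €310,000.
That pool (€310,000) is divided at the grandchildren's generation equally among Paloma, Lachlan, Dayo, and Delphine: €77,500 each.

Lachlan receives €77,500.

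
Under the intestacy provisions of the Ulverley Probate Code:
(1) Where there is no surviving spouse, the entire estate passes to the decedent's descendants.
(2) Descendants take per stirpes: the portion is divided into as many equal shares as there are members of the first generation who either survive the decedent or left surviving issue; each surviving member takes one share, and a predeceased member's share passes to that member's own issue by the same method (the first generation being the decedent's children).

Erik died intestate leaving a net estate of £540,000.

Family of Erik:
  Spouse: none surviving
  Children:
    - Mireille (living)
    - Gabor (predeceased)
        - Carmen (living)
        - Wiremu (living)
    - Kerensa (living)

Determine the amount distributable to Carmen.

Carmen receives £90,000.

The entire £540,000 passes to the descendants.
That amount (£540,000) is divided into 3 shares of £180,000: Mireille and Kerensa each take £180,000; Gabor's £180,000 share passes to Gabor's issue.
Gabor's share (£180,000) is divided into 2 shares of £90,000: Carmen and Wiremu each take £90,000.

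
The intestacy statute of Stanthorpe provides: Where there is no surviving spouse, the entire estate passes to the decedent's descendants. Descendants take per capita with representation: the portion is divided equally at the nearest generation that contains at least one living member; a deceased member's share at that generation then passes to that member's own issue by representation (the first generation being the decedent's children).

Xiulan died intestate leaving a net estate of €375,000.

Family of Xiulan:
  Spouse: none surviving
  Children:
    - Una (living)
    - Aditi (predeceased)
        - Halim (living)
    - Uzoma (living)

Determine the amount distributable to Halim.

The entire €375,000 passes to the descendants.
That amount (€375,000) is divided into 3 shares of €125,000: Una and Uzoma each take €125,000; Aditi's €125,000 share passes to Aditi's issue.
Aditi's share (€125,000) passes entirely to Halim.

Halim receives €125,000.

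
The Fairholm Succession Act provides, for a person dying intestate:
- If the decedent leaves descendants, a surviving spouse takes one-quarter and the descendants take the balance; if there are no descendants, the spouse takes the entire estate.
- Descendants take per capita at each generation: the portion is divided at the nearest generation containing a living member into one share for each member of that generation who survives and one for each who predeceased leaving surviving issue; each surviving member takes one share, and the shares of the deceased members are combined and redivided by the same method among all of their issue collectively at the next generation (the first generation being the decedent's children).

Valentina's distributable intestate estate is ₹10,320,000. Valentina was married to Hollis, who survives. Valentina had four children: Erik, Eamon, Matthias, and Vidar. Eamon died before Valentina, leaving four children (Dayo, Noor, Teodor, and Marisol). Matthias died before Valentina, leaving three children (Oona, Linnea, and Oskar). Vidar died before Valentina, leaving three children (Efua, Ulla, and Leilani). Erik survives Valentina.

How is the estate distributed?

Hollis: ₹2,580,000; Erik: ₹1,935,000; Dayo: ₹580,500; Noor: ₹580,500; Teodor: ₹580,500; Marisol: ₹580,500; Oona: ₹580,500; Linnea: ₹580,500; Oskar: ₹580,500; Efua: ₹580,500; Ulla: ₹580,500; Leilani: ₹580,500

Hollis takes one-quarter of ₹10,320,000 = ₹2,580,000. The remaining ₹7,740,000 passes to the descendants.
The descendants' portion (₹7,740,000) is divided at the children's generation into 4 shares of ₹1,935,000. Erik takes ₹1,935,000. The 3 shares of the deceased (Eamon, Matthias, and Vidar) are combined into a pool of ₹5,805,000.
That pool (₹5,805,000) is divided at the grandchildren's generation equally among Dayo, Noor, Teodor, Marisol, Oona, Linnea, Oskar, Efua, Ulla, and Leilani: ₹580,500 each.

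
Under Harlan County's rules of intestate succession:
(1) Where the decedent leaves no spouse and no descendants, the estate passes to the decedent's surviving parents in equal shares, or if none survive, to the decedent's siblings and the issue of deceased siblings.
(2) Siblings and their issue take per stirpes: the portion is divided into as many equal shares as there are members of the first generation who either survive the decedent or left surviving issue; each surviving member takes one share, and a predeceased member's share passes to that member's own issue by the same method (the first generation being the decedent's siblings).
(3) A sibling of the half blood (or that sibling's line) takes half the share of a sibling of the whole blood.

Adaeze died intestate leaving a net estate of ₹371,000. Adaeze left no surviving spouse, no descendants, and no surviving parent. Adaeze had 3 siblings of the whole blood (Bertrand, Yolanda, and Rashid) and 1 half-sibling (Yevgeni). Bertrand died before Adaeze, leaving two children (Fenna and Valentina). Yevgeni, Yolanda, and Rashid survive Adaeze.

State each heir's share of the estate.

The entire ₹371,000 passes to the siblings and their issue.
Counting each half-blood sibling's line as half a unit, there are 7/2 units in ₹371,000, so one unit is ₹106,000. Whole-blood lines (Bertrand, Yolanda, and Rashid) take ₹106,000 each; half-blood lines (Yevgeni) take ₹53,000 each.
Bertrand's share (₹106,000) is divided into 2 shares of ₹53,000: Fenna and Valentina each take ₹53,000.

Yevgeni: ₹53,000; Fenna: ₹53,000; Valentina: ₹53,000; Yolanda: ₹106,000; Rashid: ₹106,000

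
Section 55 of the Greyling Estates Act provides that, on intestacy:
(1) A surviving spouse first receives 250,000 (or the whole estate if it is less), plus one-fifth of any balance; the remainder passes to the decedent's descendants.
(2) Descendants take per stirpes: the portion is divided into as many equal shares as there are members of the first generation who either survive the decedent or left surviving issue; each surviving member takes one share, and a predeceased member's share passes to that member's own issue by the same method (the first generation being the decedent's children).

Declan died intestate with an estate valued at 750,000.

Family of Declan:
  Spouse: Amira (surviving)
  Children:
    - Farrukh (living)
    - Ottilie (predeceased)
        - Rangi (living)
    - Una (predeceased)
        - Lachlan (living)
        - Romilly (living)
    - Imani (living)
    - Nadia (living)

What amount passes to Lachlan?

Lachlan receives 40,000.

Amira first takes 250,000, leaving a balance of 500,000. Amira then takes one-fifth of the balance (100,000), for a total of 350,000. The remaining 400,000 passes to the descendants.
The descendants' portion (400,000) is divided into 5 shares of 80,000: Farrukh, Imani, and Nadia each take 80,000; Ottilie's 80,000 share passes to Ottilie's issue; Una's 80,000 share passes to Una's issue.
Ottilie's share (80,000) passes entirely to Rangi.
Una's share (80,000) is divided into 2 shares of 40,000: Lachlan and Romilly each take 40,000.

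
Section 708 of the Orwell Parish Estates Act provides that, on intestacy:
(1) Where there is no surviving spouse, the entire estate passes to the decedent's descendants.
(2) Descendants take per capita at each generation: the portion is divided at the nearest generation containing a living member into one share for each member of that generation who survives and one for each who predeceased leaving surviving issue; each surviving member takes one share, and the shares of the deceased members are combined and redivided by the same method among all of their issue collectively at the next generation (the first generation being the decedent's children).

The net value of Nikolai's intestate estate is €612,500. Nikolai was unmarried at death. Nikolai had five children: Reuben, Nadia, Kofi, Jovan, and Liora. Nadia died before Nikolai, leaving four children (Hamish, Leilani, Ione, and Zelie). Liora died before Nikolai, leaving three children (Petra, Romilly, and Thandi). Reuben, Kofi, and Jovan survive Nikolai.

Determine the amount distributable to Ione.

Ione receives €35,000.

The entire €612,500 passes to the descendants.
That amount (€612,500) is divided at the children's generation into 5 shares of €122,500. Reuben, Kofi, and Jovan each take €122,500. The 2 shares of the deceased (Nadia and Liora) are combined into a pool of €245,000.
That pool (€245,000) is divided at the grandchildren's generation equally among Hamish, Leilani, Ione, Zelie, Petra, Romilly, and Thandi: €35,000 each.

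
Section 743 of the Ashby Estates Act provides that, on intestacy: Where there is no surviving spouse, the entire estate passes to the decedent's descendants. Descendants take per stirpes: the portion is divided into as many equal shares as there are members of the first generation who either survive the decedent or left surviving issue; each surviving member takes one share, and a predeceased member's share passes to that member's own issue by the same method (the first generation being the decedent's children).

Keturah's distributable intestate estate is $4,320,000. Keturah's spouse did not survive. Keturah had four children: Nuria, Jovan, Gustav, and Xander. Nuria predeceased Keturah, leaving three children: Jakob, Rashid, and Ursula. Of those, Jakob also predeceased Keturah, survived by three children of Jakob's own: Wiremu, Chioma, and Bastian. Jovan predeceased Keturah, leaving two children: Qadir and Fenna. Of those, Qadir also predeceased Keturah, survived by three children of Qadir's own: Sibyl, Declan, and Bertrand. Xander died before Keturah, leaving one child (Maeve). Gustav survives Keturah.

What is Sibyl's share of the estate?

Sibyl receives $180,000.

The entire $4,320,000 passes to the descendants.
That amount ($4,320,000) is divided into 4 shares of $1,080,000: Gustav takes $1,080,000; Nuria's $1,080,000 share passes to Nuria's issue; Jovan's $1,080,000 share passes to Jovan's issue; Xander's $1,080,000 share passes to Xander's issue.
Nuria's share ($1,080,000) is divided into 3 shares of $360,000: Rashid and Ursula each take $360,000; Jakob's $360,000 share passes to Jakob's issue.
Jakob's share ($360,000) is divided into 3 shares of $120,000: Wiremu, Chioma, and Bastian each take $120,000.
Jovan's share ($1,080,000) is divided into 2 shares of $540,000: Fenna takes $540,000; Qadir's $540,000 share passes to Qadir's issue.
Qadir's share ($540,000) is divided into 3 shares of $180,000: Sibyl, Declan, and Bertrand each take $180,000.
Xander's share ($1,080,000) passes entirely to Maeve.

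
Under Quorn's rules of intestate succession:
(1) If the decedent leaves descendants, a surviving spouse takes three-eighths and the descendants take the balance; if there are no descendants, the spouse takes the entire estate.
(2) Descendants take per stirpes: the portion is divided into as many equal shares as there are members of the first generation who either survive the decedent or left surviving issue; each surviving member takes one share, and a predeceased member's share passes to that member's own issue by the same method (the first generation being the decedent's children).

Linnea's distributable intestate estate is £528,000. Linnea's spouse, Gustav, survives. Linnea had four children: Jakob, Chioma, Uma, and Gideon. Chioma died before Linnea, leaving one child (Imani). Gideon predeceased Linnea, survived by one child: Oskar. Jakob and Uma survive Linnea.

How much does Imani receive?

Gustav takes three-eighths of £528,000 = £198,000. The remaining £330,000 passes to the descendants.
The descendants' portion (£330,000) is divided into 4 shares of £82,500: Jakob and Uma each take £82,500; Chioma's £82,500 share passes to Chioma's issue; Gideon's £82,500 share passes to Gideon's issue.
Chioma's share (£82,500) passes entirely to Imani.
Gideon's share (£82,500) passes entirely to Oskar.

Imani receives £82,500.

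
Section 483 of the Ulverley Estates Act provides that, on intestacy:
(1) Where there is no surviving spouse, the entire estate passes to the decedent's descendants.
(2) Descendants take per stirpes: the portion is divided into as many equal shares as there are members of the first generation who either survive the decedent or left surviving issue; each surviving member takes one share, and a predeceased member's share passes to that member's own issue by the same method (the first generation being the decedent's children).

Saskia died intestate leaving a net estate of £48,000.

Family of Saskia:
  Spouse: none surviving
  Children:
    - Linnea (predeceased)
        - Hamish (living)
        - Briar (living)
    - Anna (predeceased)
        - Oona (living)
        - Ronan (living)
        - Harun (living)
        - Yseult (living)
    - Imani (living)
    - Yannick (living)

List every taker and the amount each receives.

Hamish: £6,000; Briar: £6,000; Oona: £3,000; Ronan: £3,000; Harun: £3,000; Yseult: £3,000; Imani: £12,000; Yannick: £12,000

The entire £48,000 passes to the descendants.
That amount (£48,000) is divided into 4 shares of £12,000: Imani and Yannick each take £12,000; Linnea's £12,000 share passes to Linnea's issue; Anna's £12,000 share passes to Anna's issue.
Linnea's share (£12,000) is divided into 2 shares of £6,000: Hamish and Briar each take £6,000.
Anna's share (£12,000) is divided into 4 shares of £3,000: Oona, Ronan, Harun, and Yseult each take £3,000.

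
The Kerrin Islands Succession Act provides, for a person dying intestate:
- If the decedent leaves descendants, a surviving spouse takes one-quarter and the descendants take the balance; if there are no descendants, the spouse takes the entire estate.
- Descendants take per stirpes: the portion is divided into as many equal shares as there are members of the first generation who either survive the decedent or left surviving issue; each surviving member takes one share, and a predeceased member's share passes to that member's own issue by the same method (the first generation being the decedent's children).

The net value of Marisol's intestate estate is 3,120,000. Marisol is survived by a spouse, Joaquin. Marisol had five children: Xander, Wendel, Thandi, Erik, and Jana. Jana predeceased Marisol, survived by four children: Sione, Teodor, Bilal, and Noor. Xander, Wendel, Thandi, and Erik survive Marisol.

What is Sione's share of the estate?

Sione receives 117,000.

Joaquin takes one-quarter of 3,120,000 = 780,000. The remaining 2,340,000 passes to the descendants.
The descendants' portion (2,340,000) is divided into 5 shares of 468,000: Xander, Wendel, Thandi, and Erik each take 468,000; Jana's 468,000 share passes to Jana's issue.
Jana's share (468,000) is divided into 4 shares of 117,000: Sione, Teodor, Bilal, and Noor each take 117,000.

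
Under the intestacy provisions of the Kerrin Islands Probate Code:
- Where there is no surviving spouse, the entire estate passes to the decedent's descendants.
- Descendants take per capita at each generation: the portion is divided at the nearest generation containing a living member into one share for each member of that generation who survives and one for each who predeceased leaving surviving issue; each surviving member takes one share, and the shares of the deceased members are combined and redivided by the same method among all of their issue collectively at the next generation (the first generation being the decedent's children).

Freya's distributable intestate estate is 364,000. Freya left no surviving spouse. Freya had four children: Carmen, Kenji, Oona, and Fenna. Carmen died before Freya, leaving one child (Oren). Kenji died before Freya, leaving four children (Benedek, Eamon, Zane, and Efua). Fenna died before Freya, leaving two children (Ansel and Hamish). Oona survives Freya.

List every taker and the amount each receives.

The entire 364,000 passes to the descendants.
That amount (364,000) is divided at the children's generation into 4 shares of 91,000. Oona takes 91,000. The 3 shares of the deceased (Carmen, Kenji, and Fenna) are combined into a pool of 273,000.
That pool (273,000) is divided at the grandchildren's generation equally among Oren, Benedek, Eamon, Zane, Efua, Ansel, and Hamish: 39,000 each.

Oren: 39,000; Benedek: 39,000; Eamon: 39,000; Zane: 39,000; Efua: 39,000; Oona: 91,000; Ansel: 39,000; Hamish: 39,000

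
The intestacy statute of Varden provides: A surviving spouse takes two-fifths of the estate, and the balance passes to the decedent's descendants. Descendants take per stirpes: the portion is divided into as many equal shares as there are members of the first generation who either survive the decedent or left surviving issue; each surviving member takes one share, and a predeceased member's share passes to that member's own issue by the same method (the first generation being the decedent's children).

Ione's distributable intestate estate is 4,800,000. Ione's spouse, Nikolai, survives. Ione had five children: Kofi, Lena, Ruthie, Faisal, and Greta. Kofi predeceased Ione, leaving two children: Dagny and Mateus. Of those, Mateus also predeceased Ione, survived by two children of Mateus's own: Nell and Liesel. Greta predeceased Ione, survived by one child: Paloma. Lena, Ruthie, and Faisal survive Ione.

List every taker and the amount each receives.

Nikolai takes two-fifths of 4,800,000 = 1,920,000. The remaining 2,880,000 passes to the descendants.
The descendants' portion (2,880,000) is divided into 5 shares of 576,000: Lena, Ruthie, and Faisal each take 576,000; Kofi's 576,000 share passes to Kofi's issue; Greta's 576,000 share passes to Greta's issue.
Kofi's share (576,000) is divided into 2 shares of 288,000: Dagny takes 288,000; Mateus's 288,000 share passes to Mateus's issue.
Mateus's share (288,000) is divided into 2 shares of 144,000: Nell and Liesel each take 144,000.
Greta's share (576,000) passes entirely to Paloma.

Nikolai: 1,920,000; Dagny: 288,000; Nell: 144,000; Liesel: 144,000; Lena: 576,000; Ruthie: 576,000; Faisal: 576,000; Paloma: 576,000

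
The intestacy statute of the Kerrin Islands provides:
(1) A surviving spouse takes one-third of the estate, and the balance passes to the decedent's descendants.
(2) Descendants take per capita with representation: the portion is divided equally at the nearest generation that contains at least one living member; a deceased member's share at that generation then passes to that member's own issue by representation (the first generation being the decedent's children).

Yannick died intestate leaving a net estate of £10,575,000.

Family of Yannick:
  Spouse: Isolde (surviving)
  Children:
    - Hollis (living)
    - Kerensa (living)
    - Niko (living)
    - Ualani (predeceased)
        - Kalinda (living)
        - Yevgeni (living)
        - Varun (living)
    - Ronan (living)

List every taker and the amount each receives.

Isolde takes one-third of £10,575,000 = £3,525,000. The remaining £7,050,000 passes to the descendants.
The descendants' portion (£7,050,000) is divided into 5 shares of £1,410,000: Hollis, Kerensa, Niko, and Ronan each take £1,410,000; Ualani's £1,410,000 share passes to Ualani's issue.
Ualani's share (£1,410,000) is divided into 3 shares of £470,000: Kalinda, Yevgeni, and Varun each take £470,000.

Isolde: £3,525,000; Hollis: £1,410,000; Kerensa: £1,410,000; Niko: £1,410,000; Kalinda: £470,000; Yevgeni: £470,000; Varun: £470,000; Ronan: £1,410,000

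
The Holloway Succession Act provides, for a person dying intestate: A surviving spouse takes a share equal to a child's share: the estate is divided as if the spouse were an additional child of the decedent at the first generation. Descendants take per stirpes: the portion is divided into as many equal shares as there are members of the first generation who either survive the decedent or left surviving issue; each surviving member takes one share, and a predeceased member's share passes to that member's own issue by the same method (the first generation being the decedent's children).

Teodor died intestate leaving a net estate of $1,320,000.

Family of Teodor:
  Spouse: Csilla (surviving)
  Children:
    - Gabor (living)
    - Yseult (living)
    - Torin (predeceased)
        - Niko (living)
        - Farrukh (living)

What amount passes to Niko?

Niko receives $165,000.

The spouse counts as an additional share at the children's level, so there are 4 primary shares of $330,000. Csilla takes one such share ($330,000).
The children's combined portion ($990,000) is divided into 3 shares of $330,000: Gabor and Yseult each take $330,000; Torin's $330,000 share passes to Torin's issue.
Torin's share ($330,000) is divided into 2 shares of $165,000: Niko and Farrukh each take $165,000.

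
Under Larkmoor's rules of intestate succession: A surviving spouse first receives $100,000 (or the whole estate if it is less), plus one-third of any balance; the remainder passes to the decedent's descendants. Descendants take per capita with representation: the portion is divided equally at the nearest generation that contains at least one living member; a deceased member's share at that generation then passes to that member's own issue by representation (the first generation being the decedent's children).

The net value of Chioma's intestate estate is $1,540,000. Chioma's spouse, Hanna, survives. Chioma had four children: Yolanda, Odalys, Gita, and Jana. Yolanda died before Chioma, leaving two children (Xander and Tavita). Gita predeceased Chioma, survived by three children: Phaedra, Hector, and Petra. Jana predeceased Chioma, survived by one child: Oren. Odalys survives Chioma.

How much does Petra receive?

Petra receives $80,000.

Hanna first takes $100,000, leaving a balance of $1,440,000. Hanna then takes one-third of the balance ($480,000), for a total of $580,000. The remaining $960,000 passes to the descendants.
The descendants' portion ($960,000) is divided into 4 shares of $240,000: Odalys takes $240,000; Yolanda's $240,000 share passes to Yolanda's issue; Gita's $240,000 share passes to Gita's issue; Jana's $240,000 share passes to Jana's issue.
Yolanda's share ($240,000) is divided into 2 shares of $120,000: Xander and Tavita each take $120,000.
Gita's share ($240,000) is divided into 3 shares of $80,000: Phaedra, Hector, and Petra each take $80,000.
Jana's share ($240,000) passes entirely to Oren.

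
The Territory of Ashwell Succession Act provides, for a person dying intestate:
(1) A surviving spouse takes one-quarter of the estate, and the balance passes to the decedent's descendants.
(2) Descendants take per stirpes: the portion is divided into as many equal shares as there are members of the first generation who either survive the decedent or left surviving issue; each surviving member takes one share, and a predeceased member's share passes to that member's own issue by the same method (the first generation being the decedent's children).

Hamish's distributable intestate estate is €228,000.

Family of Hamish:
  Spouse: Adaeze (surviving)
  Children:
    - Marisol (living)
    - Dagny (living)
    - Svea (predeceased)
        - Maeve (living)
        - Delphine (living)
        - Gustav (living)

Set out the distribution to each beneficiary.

Adaeze: €57,000; Marisol: €57,000; Dagny: €57,000; Maeve: €19,000; Delphine: €19,000; Gustav: €19,000

Adaeze takes one-quarter of €228,000 = €57,000. The remaining €171,000 passes to the descendants.
The descendants' portion (€171,000) is divided into 3 shares of €57,000: Marisol and Dagny each take €57,000; Svea's €57,000 share passes to Svea's issue.
Svea's share (€57,000) is divided into 3 shares of €19,000: Maeve, Delphine, and Gustav each take €19,000.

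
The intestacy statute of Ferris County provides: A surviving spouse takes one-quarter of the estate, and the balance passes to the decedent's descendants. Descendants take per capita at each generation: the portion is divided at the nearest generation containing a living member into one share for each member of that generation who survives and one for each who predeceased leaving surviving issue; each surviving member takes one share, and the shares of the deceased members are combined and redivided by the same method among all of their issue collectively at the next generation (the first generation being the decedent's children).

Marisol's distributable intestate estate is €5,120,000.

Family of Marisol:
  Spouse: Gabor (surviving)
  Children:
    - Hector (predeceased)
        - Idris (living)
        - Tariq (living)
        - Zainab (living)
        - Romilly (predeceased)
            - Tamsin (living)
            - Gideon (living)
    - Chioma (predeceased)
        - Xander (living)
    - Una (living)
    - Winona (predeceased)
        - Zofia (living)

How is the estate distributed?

Gabor: €1,280,000; Idris: €480,000; Tariq: €480,000; Zainab: €480,000; Tamsin: €240,000; Gideon: €240,000; Xander: €480,000; Una: €960,000; Zofia: €480,000

Gabor takes one-quarter of €5,120,000 = €1,280,000. The remaining €3,840,000 passes to the descendants.
The descendants' portion (€3,840,000) is divided at the children's generation into 4 shares of €960,000. Una takes €960,000. The 3 shares of the deceased (Hector, Chioma, and Winona) are combined into a pool of €2,880,000.
That pool (€2,880,000) is divided at the grandchildren's generation into 6 shares of €480,000. Idris, Tariq, Zainab, Xander, and Zofia each take €480,000. The remaining share for the deceased Romilly (€480,000) is carried to the next generation.
That pool (€480,000) is divided at the great-grandchildren's generation equally among Tamsin and Gideon: €240,000 each.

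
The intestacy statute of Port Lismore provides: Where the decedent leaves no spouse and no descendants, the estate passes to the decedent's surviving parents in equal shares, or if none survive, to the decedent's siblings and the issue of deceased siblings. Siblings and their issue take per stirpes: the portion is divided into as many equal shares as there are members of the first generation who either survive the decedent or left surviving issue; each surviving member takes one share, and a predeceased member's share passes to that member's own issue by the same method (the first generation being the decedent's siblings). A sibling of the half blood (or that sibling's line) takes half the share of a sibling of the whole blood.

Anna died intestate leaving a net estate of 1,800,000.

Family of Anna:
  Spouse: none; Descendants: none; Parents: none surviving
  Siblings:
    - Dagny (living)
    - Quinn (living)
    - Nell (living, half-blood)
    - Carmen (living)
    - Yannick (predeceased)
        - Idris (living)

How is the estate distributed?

The entire 1,800,000 passes to the siblings and their issue.
Counting each half-blood sibling's line as half a unit, there are 9/2 units in 1,800,000, so one unit is 400,000. Whole-blood lines (Dagny, Quinn, Carmen, and Yannick) take 400,000 each; half-blood lines (Nell) take 200,000 each.
Yannick's share (400,000) passes entirely to Idris.

Dagny: 400,000; Quinn: 400,000; Nell: 200,000; Carmen: 400,000; Idris: 400,000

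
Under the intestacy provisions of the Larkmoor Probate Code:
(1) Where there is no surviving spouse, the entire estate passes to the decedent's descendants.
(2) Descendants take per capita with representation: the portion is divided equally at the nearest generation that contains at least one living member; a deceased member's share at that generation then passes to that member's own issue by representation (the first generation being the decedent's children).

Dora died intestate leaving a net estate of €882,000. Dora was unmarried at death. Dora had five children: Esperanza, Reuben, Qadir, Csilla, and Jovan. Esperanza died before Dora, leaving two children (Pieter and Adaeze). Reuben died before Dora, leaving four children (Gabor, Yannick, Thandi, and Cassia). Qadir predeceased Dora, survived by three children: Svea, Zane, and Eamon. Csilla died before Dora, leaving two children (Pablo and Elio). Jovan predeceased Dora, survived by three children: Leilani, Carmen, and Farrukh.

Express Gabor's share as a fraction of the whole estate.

Gabor receives 1/14 of the estate.

The entire €882,000 passes to the descendants.
No child survives, so the initial division is made at the grandchildren's generation.
That amount (€882,000) is divided into 14 shares of €63,000: Pieter, Adaeze, Gabor, Yannick, Thandi, Cassia, Svea, Zane, Eamon, Pablo, Elio, Leilani, Carmen, and Farrukh each take €63,000.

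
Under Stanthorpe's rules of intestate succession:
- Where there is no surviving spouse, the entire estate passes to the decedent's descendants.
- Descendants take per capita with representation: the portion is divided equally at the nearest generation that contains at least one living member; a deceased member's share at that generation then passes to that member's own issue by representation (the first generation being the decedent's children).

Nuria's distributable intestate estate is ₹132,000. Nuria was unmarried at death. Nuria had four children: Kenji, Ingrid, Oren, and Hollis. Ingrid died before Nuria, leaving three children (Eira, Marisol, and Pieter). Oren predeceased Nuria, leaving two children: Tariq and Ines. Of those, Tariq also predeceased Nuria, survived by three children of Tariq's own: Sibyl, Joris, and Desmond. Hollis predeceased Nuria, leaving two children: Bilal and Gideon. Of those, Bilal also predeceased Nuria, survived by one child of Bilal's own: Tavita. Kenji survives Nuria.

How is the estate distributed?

The entire ₹132,000 passes to the descendants.
That amount (₹132,000) is divided into 4 shares of ₹33,000: Kenji takes ₹33,000; Ingrid's ₹33,000 share passes to Ingrid's issue; Oren's ₹33,000 share passes to Oren's issue; Hollis's ₹33,000 share passes to Hollis's issue.
Ingrid's share (₹33,000) is divided into 3 shares of ₹11,000: Eira, Marisol, and Pieter each take ₹11,000.
Oren's share (₹33,000) is divided into 2 shares of ₹16,500: Ines takes ₹16,500; Tariq's ₹16,500 share passes to Tariq's issue.
Tariq's share (₹16,500) is divided into 3 shares of ₹5,500: Sibyl, Joris, and Desmond each take ₹5,500.
Hollis's share (₹33,000) is divided into 2 shares of ₹16,500: Gideon takes ₹16,500; Bilal's ₹16,500 share passes to Bilal's issue.
Bilal's share (₹16,500) passes entirely to Tavita.

Kenji: ₹33,000; Eira: ₹11,000; Marisol: ₹11,000; Pieter: ₹11,000; Sibyl: ₹5,500; Joris: ₹5,500; Desmond: ₹5,500; Ines: ₹16,500; Tavita: ₹16,500; Gideon: ₹16,500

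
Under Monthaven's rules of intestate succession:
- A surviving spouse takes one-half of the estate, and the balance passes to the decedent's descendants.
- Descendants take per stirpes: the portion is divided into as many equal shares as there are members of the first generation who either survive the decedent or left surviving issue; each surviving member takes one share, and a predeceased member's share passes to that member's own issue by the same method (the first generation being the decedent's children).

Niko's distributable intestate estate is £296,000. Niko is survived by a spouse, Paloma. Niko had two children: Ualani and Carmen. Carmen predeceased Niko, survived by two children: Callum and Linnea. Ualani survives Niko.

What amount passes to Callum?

Paloma takes one-half of £296,000 = £148,000. The remaining £148,000 passes to the descendants.
The descendants' portion (£148,000) is divided into 2 shares of £74,000: Ualani takes £74,000; Carmen's £74,000 share passes to Carmen's issue.
Carmen's share (£74,000) is divided into 2 shares of £37,000: Callum and Linnea each take £37,000.

Callum receives £37,000.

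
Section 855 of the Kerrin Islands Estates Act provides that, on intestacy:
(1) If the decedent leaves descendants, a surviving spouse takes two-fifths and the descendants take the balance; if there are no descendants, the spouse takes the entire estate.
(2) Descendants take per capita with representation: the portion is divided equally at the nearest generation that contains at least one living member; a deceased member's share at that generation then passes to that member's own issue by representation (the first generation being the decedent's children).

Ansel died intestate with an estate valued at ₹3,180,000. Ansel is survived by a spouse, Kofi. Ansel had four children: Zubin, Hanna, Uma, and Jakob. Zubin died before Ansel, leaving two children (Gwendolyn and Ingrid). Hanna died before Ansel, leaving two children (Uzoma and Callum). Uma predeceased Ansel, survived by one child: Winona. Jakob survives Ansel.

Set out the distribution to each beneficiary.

Kofi: ₹1,272,000; Gwendolyn: ₹238,500; Ingrid: ₹238,500; Uzoma: ₹238,500; Callum: ₹238,500; Winona: ₹477,000; Jakob: ₹477,000

Kofi takes two-fifths of ₹3,180,000 = ₹1,272,000. The remaining ₹1,908,000 passes to the descendants.
The descendants' portion (₹1,908,000) is divided into 4 shares of ₹477,000: Jakob takes ₹477,000; Zubin's ₹477,000 share passes to Zubin's issue; Hanna's ₹477,000 share passes to Hanna's issue; Uma's ₹477,000 share passes to Uma's issue.
Zubin's share (₹477,000) is divided into 2 shares of ₹238,500: Gwendolyn and Ingrid each take ₹238,500.
Hanna's share (₹477,000) is divided into 2 shares of ₹238,500: Uzoma and Callum each take ₹238,500.
Uma's share (₹477,000) passes entirely to Winona.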